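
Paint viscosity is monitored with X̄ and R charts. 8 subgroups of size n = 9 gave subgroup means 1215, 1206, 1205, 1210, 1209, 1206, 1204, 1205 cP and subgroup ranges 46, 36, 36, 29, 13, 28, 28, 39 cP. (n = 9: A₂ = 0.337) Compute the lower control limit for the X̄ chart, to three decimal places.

X̄̄ = (1215 + 1206 + 1205 + 1210 + 1209 + 1206 + 1204 + 1205) / 8 = 9660.0000 / 8 = 1207.5000
R̄ = (46 + 36 + 36 + 29 + 13 + 28 + 28 + 39) / 8 = 255.0000 / 8 = 31.8750
LCL = X̄̄ − A₂·R̄ = 1207.5000 − 0.337 × 31.8750 = 1196.7581

1196.758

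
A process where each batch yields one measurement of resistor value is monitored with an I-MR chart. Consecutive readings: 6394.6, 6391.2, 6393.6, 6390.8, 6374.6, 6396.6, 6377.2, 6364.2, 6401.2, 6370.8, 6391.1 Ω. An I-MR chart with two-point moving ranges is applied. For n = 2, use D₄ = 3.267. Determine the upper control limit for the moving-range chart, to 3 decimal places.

Moving ranges: 3.4, 2.4, 2.8, 16.2, 22.0, 19.4, 13.0, 37.0, 30.4, 20.3; M̄R̄ = 166.9000 / 10 = 16.6900
UCL_MR = D₄·M̄R̄ = 3.267 × 16.6900 = 54.5262

54.526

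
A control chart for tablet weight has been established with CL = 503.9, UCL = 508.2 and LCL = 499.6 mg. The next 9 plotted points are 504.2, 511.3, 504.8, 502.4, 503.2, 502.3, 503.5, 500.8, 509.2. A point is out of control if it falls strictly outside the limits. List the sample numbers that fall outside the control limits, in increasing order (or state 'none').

2, 9

Compare each point to [499.6, 508.2]: sample 2 = 511.3 > UCL; sample 9 = 509.2 > UCL.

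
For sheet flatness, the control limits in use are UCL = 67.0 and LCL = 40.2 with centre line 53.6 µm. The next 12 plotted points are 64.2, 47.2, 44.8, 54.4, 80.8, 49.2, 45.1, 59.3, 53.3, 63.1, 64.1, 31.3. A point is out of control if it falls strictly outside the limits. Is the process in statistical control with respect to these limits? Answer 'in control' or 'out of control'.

Compare each point to [40.2, 67.0]: sample 5 = 80.8 > UCL; sample 12 = 31.3 < LCL.

out of control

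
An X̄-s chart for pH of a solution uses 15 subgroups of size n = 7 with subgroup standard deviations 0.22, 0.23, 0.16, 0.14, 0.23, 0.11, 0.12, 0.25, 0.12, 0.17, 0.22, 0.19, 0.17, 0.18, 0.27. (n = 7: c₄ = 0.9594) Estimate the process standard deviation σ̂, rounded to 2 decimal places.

s̄ = (0.22 + 0.23 + 0.16 + 0.14 + 0.23 + 0.11 + 0.12 + 0.25 + 0.12 + 0.17 + 0.22 + 0.19 + 0.17 + 0.18 + 0.27) / 15 = 0.1853
σ̂ = s̄ / c₄ = 0.1853 / 0.9594 = 0.1932

0.19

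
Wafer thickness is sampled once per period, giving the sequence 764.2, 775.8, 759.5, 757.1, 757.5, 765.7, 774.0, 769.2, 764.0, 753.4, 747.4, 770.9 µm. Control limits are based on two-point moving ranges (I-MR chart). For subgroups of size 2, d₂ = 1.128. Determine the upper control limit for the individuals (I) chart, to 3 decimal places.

X̄ = (764.2 + 775.8 + 759.5 + 757.1 + 757.5 + 765.7 + 774.0 + 769.2 + 764.0 + 753.4 + 747.4 + 770.9) / 12 = 763.2250
Moving ranges: 11.6, 16.3, 2.4, 0.4, 8.2, 8.3, 4.8, 5.2, 10.6, 6.0, 23.5; M̄R̄ = 97.3000 / 11 = 8.8455
UCL = X̄ + 3·M̄R̄/d₂ = 763.2250 + 3 × 8.8455 / 1.128 = 786.7501

786.750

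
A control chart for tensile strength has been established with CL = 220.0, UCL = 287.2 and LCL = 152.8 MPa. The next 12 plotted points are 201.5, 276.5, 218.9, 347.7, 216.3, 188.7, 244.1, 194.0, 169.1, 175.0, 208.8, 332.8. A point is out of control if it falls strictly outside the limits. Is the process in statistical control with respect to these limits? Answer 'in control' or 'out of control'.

out of control

Compare each point to [152.8, 287.2]: sample 4 = 347.7 > UCL; sample 12 = 332.8 > UCL.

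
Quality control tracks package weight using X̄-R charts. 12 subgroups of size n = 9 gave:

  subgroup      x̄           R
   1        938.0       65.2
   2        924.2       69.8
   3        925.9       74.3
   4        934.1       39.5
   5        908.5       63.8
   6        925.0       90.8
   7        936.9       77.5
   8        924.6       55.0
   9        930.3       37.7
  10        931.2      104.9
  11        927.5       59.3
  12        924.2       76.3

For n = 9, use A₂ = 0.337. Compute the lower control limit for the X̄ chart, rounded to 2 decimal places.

X̄̄ = (938.0 + 924.2 + 925.9 + 934.1 + 908.5 + 925.0 + 936.9 + 924.6 + 930.3 + 931.2 + 927.5 + 924.2) / 12 = 11130.4000 / 12 = 927.5333
R̄ = (65.2 + 69.8 + 74.3 + 39.5 + 63.8 + 90.8 + 77.5 + 55.0 + 37.7 + 104.9 + 59.3 + 76.3) / 12 = 814.1000 / 12 = 67.8417
LCL = X̄̄ − A₂·R̄ = 927.5333 − 0.337 × 67.8417 = 904.6707

904.67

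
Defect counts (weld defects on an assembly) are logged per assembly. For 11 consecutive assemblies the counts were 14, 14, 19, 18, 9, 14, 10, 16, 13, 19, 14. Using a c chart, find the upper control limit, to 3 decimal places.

c̄ = (14 + 14 + 19 + 18 + 9 + 14 + 10 + 16 + 13 + 19 + 14) / 11 = 160 / 11 = 14.5455
UCL = c̄ + 3√c̄ = 14.5455 + 3 × √14.5455 = 14.5455 + 3 × 3.8139 = 25.9870

25.987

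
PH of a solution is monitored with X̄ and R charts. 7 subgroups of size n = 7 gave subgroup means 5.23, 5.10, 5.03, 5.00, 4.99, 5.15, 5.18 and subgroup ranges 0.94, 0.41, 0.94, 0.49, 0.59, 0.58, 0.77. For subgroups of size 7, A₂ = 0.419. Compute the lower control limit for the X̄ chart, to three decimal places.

X̄̄ = (5.23 + 5.10 + 5.03 + 5.00 + 4.99 + 5.15 + 5.18) / 7 = 35.6800 / 7 = 5.0971
R̄ = (0.94 + 0.41 + 0.94 + 0.49 + 0.59 + 0.58 + 0.77) / 7 = 4.7200 / 7 = 0.6743
LCL = X̄̄ − A₂·R̄ = 5.0971 − 0.419 × 0.6743 = 4.8146

4.815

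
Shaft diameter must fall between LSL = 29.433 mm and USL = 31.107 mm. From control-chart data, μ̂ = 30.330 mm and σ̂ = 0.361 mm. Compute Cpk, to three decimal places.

Cpu = (USL − μ̂) / (3σ̂) = (31.107 − 30.330) / (3 × 0.361) = 0.7175; Cpl = (μ̂ − LSL) / (3σ̂) = (30.330 − 29.433) / (3 × 0.361) = 0.8283; Cpk = min(Cpu, Cpl) = 0.7175

0.717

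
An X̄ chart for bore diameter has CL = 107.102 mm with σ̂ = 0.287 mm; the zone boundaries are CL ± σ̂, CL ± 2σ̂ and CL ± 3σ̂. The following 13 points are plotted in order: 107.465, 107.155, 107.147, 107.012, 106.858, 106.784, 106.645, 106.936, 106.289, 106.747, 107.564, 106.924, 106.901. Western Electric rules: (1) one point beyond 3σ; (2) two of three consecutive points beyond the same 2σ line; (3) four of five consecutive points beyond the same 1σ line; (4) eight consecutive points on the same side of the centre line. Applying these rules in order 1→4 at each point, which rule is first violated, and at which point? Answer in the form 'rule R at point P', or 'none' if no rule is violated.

Zone of each point (C = within 1σ̂, B = 1σ̂–2σ̂, A = 2σ̂–3σ̂, * = beyond 3σ̂; sign = side of CL): 1:+B, 2:+C, 3:+C, 4:-C, 5:-C, 6:-B, 7:-B, 8:-C, 9:-A, 10:-B, 11:+B, 12:-C, 13:-C
Rule 3 (four of five consecutive points beyond the same 1σ limit) is satisfied at point 10.

rule 3 at point 10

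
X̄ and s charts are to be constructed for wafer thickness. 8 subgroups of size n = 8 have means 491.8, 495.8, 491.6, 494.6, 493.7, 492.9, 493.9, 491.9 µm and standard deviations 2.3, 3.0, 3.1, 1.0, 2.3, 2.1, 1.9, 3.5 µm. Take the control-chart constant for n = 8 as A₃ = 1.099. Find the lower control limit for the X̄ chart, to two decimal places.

490.64

X̄̄ = (491.8 + 495.8 + 491.6 + 494.6 + 493.7 + 492.9 + 493.9 + 491.9) / 8 = 493.2750
s̄ = (2.3 + 3.0 + 3.1 + 1.0 + 2.3 + 2.1 + 1.9 + 3.5) / 8 = 2.4000
LCL = X̄̄ − A₃·s̄ = 493.2750 − 1.099 × 2.4000 = 490.6374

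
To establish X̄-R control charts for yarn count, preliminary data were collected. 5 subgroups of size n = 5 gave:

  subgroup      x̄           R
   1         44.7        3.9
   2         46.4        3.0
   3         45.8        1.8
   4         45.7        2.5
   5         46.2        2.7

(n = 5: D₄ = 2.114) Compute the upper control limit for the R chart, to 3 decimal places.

5.877

R̄ = (3.9 + 3.0 + 1.8 + 2.5 + 2.7) / 5 = 13.9000 / 5 = 2.7800
UCL_R = D₄·R̄ = 2.114 × 2.7800 = 5.8769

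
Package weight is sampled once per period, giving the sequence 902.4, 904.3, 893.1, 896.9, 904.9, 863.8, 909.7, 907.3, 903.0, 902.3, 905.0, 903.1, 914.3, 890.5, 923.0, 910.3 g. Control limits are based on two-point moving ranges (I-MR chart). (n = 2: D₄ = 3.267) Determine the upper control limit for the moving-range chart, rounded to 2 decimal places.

Moving ranges: 1.9, 11.2, 3.8, 8.0, 41.1, 45.9, 2.4, 4.3, 0.7, 2.7, 1.9, 11.2, 23.8, 32.5, 12.7; M̄R̄ = 204.1000 / 15 = 13.6067
UCL_MR = D₄·M̄R̄ = 3.267 × 13.6067 = 44.4530

44.45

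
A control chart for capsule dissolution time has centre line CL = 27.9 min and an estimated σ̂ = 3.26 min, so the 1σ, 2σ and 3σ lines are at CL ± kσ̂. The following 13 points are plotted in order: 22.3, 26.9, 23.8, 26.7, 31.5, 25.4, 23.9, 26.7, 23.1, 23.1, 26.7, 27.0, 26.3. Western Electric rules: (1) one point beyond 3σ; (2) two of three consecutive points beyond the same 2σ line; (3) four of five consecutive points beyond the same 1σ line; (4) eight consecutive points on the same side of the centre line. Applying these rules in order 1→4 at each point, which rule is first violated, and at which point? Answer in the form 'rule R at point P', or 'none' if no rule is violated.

rule 4 at point 13

Zone of each point (C = within 1σ̂, B = 1σ̂–2σ̂, A = 2σ̂–3σ̂, * = beyond 3σ̂; sign = side of CL): 1:-B, 2:-C, 3:-B, 4:-C, 5:+B, 6:-C, 7:-B, 8:-C, 9:-B, 10:-B, 11:-C, 12:-C, 13:-C
Rule 4 (eight consecutive points on the same side of the centre line) is satisfied at point 13.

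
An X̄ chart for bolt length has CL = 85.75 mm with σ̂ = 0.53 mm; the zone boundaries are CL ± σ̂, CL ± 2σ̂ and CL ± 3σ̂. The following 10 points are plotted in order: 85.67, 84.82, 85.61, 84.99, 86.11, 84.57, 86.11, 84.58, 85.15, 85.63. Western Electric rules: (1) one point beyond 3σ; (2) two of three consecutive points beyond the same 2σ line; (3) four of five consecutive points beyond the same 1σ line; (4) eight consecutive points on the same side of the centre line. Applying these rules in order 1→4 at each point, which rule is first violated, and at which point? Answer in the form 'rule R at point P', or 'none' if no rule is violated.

Zone of each point (C = within 1σ̂, B = 1σ̂–2σ̂, A = 2σ̂–3σ̂, * = beyond 3σ̂; sign = side of CL): 1:-C, 2:-B, 3:-C, 4:-B, 5:+C, 6:-A, 7:+C, 8:-A, 9:-B, 10:-C
Rule 2 (two of three consecutive points beyond the same 2σ limit) is satisfied at point 8.

rule 2 at point 8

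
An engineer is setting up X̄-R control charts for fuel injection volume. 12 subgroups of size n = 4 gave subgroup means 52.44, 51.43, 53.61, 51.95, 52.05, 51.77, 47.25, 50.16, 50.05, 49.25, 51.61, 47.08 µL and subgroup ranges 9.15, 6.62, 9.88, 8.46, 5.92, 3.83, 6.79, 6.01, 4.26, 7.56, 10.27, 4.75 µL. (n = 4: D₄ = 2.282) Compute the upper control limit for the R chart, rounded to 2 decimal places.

15.88

R̄ = (9.15 + 6.62 + 9.88 + 8.46 + 5.92 + 3.83 + 6.79 + 6.01 + 4.26 + 7.56 + 10.27 + 4.75) / 12 = 83.5000 / 12 = 6.9583
UCL_R = D₄·R̄ = 2.282 × 6.9583 = 15.8789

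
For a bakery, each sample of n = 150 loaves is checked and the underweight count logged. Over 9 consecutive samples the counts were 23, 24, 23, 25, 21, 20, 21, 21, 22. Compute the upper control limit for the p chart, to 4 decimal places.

p̄ = Σdᵢ / (k·n) = 200 / (9 × 150) = 0.14815
UCL = p̄ + 3·√(p̄(1−p̄)/n) = 0.14815 + 3 × √(0.14815×0.85185/150) = 0.14815 + 3 × 0.02901 = 0.23517

0.2352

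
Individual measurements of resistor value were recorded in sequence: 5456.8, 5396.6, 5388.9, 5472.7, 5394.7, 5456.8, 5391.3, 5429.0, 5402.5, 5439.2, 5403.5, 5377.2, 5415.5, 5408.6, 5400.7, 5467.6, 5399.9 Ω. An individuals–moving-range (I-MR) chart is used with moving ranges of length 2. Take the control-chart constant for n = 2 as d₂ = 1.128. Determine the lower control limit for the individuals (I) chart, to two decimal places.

X̄ = (5456.8 + 5396.6 + 5388.9 + 5472.7 + 5394.7 + 5456.8 + 5391.3 + 5429.0 + 5402.5 + 5439.2 + 5403.5 + 5377.2 + 5415.5 + 5408.6 + 5400.7 + 5467.6 + 5399.9) / 17 = 5417.7353
Moving ranges: 60.2, 7.7, 83.8, 78.0, 62.1, 65.5, 37.7, 26.5, 36.7, 35.7, 26.3, 38.3, 6.9, 7.9, 66.9, 67.7; M̄R̄ = 707.9000 / 16 = 44.2437
LCL = X̄ − 3·M̄R̄/d₂ = 5417.7353 − 3 × 44.2437 / 1.128 = 5300.0657

5300.07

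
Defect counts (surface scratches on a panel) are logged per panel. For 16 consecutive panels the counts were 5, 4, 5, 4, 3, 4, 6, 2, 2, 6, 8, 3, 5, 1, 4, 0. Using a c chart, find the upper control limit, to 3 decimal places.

c̄ = (5 + 4 + 5 + 4 + 3 + 4 + 6 + 2 + 2 + 6 + 8 + 3 + 5 + 1 + 4 + 0) / 16 = 62 / 16 = 3.8750
UCL = c̄ + 3√c̄ = 3.8750 + 3 × √3.8750 = 3.8750 + 3 × 1.9685 = 9.7805

9.781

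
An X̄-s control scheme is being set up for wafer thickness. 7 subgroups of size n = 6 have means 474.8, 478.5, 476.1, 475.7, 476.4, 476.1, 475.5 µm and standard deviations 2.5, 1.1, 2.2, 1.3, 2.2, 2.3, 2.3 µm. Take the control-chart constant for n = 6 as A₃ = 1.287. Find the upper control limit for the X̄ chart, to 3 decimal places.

X̄̄ = (474.8 + 478.5 + 476.1 + 475.7 + 476.4 + 476.1 + 475.5) / 7 = 476.1571
s̄ = (2.5 + 1.1 + 2.2 + 1.3 + 2.2 + 2.3 + 2.3) / 7 = 1.9857
UCL = X̄̄ + A₃·s̄ = 476.1571 + 1.287 × 1.9857 = 478.7128

478.713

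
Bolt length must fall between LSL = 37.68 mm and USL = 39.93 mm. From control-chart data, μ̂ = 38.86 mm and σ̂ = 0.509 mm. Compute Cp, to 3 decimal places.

0.737

Cp = (USL − LSL) / (6σ̂) = (39.93 − 37.68) / (6 × 0.509) = 2.2500 / 3.0540 = 0.7367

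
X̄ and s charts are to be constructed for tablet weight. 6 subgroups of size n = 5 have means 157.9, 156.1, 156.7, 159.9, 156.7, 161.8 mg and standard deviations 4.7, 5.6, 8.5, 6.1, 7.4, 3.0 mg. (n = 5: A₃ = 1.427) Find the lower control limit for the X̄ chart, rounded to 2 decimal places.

X̄̄ = (157.9 + 156.1 + 156.7 + 159.9 + 156.7 + 161.8) / 6 = 158.1833
s̄ = (4.7 + 5.6 + 8.5 + 6.1 + 7.4 + 3.0) / 6 = 5.8833
LCL = X̄̄ − A₃·s̄ = 158.1833 − 1.427 × 5.8833 = 149.7878

149.79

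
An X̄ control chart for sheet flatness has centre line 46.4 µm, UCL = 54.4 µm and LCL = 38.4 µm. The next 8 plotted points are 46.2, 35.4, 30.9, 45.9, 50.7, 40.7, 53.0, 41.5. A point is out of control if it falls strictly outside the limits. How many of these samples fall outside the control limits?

2

Compare each point to [38.4, 54.4]: sample 2 = 35.4 < LCL; sample 3 = 30.9 < LCL.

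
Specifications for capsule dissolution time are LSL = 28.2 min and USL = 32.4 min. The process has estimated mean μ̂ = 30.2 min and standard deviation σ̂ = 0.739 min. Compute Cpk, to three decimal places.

0.902

Cpu = (USL − μ̂) / (3σ̂) = (32.4 − 30.2) / (3 × 0.739) = 0.9923; Cpl = (μ̂ − LSL) / (3σ̂) = (30.2 − 28.2) / (3 × 0.739) = 0.9021; Cpk = min(Cpu, Cpl) = 0.9021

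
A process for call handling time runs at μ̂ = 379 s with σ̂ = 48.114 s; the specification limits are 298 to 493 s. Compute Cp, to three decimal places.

Cp = (USL − LSL) / (6σ̂) = (493 − 298) / (6 × 48.114) = 195.0000 / 288.6840 = 0.6755

0.675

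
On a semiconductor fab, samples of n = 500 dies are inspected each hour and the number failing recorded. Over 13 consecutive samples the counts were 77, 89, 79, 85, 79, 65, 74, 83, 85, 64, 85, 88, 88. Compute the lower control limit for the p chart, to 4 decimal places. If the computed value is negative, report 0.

0.1109

p̄ = Σdᵢ / (k·n) = 1041 / (13 × 500) = 0.16015
LCL = p̄ − 3·√(p̄(1−p̄)/n) = 0.16015 − 3 × 0.01640 = 0.11095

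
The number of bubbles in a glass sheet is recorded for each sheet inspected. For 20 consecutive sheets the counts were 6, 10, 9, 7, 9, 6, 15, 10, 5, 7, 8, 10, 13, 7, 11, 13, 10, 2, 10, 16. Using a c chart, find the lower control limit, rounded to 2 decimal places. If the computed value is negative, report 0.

0.10

c̄ = (6 + 10 + 9 + 7 + 9 + 6 + 15 + 10 + 5 + 7 + 8 + 10 + 13 + 7 + 11 + 13 + 10 + 2 + 10 + 16) / 20 = 184 / 20 = 9.2000
LCL = c̄ − 3√c̄ = 9.2000 − 3 × 3.0332 = 0.1005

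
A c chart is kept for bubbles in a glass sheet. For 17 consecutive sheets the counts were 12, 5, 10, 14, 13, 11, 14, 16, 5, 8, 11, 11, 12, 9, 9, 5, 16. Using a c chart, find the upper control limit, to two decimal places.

c̄ = (12 + 5 + 10 + 14 + 13 + 11 + 14 + 16 + 5 + 8 + 11 + 11 + 12 + 9 + 9 + 5 + 16) / 17 = 181 / 17 = 10.6471
UCL = c̄ + 3√c̄ = 10.6471 + 3 × √10.6471 = 10.6471 + 3 × 3.2630 = 20.4360

20.44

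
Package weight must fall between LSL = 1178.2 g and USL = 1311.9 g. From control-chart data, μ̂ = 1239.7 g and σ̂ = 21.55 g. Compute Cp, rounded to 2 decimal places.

Cp = (USL − LSL) / (6σ̂) = (1311.9 − 1178.2) / (6 × 21.55) = 133.7000 / 129.3000 = 1.0340

1.03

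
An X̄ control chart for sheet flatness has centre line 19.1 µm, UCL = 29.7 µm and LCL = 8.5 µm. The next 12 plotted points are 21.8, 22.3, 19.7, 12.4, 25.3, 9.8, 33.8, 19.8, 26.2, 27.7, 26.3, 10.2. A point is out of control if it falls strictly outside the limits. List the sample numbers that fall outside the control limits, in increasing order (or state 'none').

7

Compare each point to [8.5, 29.7]: sample 7 = 33.8 > UCL.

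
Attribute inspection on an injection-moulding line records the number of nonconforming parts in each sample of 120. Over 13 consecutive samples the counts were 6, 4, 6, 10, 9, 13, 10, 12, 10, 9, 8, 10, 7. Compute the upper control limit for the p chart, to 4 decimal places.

p̄ = Σdᵢ / (k·n) = 114 / (13 × 120) = 0.07308
UCL = p̄ + 3·√(p̄(1−p̄)/n) = 0.07308 + 3 × √(0.07308×0.92692/120) = 0.07308 + 3 × 0.02376 = 0.14435

0.1444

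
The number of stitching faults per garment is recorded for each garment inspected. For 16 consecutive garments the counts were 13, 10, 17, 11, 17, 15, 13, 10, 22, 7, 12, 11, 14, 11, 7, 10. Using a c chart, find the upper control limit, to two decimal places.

23.11

c̄ = (13 + 10 + 17 + 11 + 17 + 15 + 13 + 10 + 22 + 7 + 12 + 11 + 14 + 11 + 7 + 10) / 16 = 200 / 16 = 12.5000
UCL = c̄ + 3√c̄ = 12.5000 + 3 × √12.5000 = 12.5000 + 3 × 3.5355 = 23.1066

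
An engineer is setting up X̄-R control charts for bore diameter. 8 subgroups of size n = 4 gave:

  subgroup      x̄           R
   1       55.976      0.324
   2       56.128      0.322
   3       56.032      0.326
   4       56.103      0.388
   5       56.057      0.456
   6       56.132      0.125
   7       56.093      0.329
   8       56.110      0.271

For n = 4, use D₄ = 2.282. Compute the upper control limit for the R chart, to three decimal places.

R̄ = (0.324 + 0.322 + 0.326 + 0.388 + 0.456 + 0.125 + 0.329 + 0.271) / 8 = 2.5410 / 8 = 0.3176
UCL_R = D₄·R̄ = 2.282 × 0.3176 = 0.7248

0.725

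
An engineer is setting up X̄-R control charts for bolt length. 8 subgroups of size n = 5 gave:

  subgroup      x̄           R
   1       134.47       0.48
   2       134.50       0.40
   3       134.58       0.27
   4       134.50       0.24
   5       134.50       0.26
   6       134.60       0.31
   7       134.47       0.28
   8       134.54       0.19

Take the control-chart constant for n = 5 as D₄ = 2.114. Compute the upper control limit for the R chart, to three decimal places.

R̄ = (0.48 + 0.40 + 0.27 + 0.24 + 0.26 + 0.31 + 0.28 + 0.19) / 8 = 2.4300 / 8 = 0.3038
UCL_R = D₄·R̄ = 2.114 × 0.3038 = 0.6421

0.642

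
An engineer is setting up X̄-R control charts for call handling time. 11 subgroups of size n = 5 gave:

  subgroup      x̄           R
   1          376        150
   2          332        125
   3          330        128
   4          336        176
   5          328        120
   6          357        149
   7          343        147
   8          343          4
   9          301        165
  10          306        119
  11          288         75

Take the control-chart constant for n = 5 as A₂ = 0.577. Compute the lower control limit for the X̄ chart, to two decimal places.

259.68

X̄̄ = (376 + 332 + 330 + 336 + 328 + 357 + 343 + 343 + 301 + 306 + 288) / 11 = 3640.0000 / 11 = 330.9091
R̄ = (150 + 125 + 128 + 176 + 120 + 149 + 147 + 4 + 165 + 119 + 75) / 11 = 1358.0000 / 11 = 123.4545
LCL = X̄̄ − A₂·R̄ = 330.9091 − 0.577 × 123.4545 = 259.6758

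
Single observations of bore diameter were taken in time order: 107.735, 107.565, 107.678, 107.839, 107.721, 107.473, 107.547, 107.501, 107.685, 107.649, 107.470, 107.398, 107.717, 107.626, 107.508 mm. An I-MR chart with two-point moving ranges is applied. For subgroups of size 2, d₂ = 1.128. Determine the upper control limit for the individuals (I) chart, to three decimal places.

X̄ = (107.735 + 107.565 + 107.678 + 107.839 + 107.721 + 107.473 + 107.547 + 107.501 + 107.685 + 107.649 + 107.470 + 107.398 + 107.717 + 107.626 + 107.508) / 15 = 107.6075
Moving ranges: 0.170, 0.113, 0.161, 0.118, 0.248, 0.074, 0.046, 0.184, 0.036, 0.179, 0.072, 0.319, 0.091, 0.118; M̄R̄ = 1.9290 / 14 = 0.1378
UCL = X̄ + 3·M̄R̄/d₂ = 107.6075 + 3 × 0.1378 / 1.128 = 107.9739

107.974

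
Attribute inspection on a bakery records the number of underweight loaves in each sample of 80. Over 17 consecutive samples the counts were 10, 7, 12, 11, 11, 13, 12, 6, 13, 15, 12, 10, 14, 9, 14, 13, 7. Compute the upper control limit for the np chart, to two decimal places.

20.40

p̄ = Σdᵢ / (k·n) = 189 / (17 × 80) = 0.13897
UCL = np̄ + 3·√(np̄(1−p̄)) = 11.1176 + 3 × √(11.1176×0.86103) = 11.1176 + 3 × 3.0940 = 20.3995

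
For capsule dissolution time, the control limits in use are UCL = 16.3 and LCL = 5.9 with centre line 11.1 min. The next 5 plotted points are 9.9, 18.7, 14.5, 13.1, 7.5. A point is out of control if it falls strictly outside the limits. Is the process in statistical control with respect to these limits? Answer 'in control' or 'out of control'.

out of control

Compare each point to [5.9, 16.3]: sample 2 = 18.7 > UCL.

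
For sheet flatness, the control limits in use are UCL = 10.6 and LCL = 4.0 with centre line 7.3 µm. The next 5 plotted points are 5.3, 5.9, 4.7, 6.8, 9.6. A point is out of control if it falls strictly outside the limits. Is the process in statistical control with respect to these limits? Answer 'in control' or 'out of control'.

All 5 points lie within [4.0, 10.6].

in control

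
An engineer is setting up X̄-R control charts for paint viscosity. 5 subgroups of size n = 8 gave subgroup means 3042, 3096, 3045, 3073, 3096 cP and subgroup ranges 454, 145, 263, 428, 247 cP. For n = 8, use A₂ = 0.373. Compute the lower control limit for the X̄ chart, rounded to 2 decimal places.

2955.74

X̄̄ = (3042 + 3096 + 3045 + 3073 + 3096) / 5 = 15352.0000 / 5 = 3070.4000
R̄ = (454 + 145 + 263 + 428 + 247) / 5 = 1537.0000 / 5 = 307.4000
LCL = X̄̄ − A₂·R̄ = 3070.4000 − 0.373 × 307.4000 = 2955.7398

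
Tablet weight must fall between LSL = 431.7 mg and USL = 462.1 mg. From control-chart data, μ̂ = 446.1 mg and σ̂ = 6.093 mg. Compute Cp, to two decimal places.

Cp = (USL − LSL) / (6σ̂) = (462.1 − 431.7) / (6 × 6.093) = 30.4000 / 36.5580 = 0.8316

0.83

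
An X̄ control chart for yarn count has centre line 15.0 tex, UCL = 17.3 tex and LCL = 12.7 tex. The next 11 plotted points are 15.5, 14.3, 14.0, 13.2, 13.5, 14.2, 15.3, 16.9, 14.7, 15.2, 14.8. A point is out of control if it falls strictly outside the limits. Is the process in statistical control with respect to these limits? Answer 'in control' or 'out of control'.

All 11 points lie within [12.7, 17.3].

in control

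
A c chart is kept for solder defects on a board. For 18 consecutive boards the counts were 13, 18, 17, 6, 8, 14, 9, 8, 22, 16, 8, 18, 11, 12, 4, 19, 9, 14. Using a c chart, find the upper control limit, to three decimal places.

c̄ = (13 + 18 + 17 + 6 + 8 + 14 + 9 + 8 + 22 + 16 + 8 + 18 + 11 + 12 + 4 + 19 + 9 + 14) / 18 = 226 / 18 = 12.5556
UCL = c̄ + 3√c̄ = 12.5556 + 3 × √12.5556 = 12.5556 + 3 × 3.5434 = 23.1857

23.186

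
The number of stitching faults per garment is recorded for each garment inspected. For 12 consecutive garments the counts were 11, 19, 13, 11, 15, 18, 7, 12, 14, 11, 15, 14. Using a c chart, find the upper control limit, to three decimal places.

24.288

c̄ = (11 + 19 + 13 + 11 + 15 + 18 + 7 + 12 + 14 + 11 + 15 + 14) / 12 = 160 / 12 = 13.3333
UCL = c̄ + 3√c̄ = 13.3333 + 3 × √13.3333 = 13.3333 + 3 × 3.6515 = 24.2878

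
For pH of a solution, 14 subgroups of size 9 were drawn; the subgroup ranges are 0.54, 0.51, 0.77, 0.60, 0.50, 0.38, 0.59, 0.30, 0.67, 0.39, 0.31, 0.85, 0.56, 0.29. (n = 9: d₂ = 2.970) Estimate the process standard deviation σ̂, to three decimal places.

0.175

R̄ = (0.54 + 0.51 + 0.77 + 0.60 + 0.50 + 0.38 + 0.59 + 0.30 + 0.67 + 0.39 + 0.31 + 0.85 + 0.56 + 0.29) / 14 = 0.5186
σ̂ = R̄ / d₂ = 0.5186 / 2.970 = 0.1746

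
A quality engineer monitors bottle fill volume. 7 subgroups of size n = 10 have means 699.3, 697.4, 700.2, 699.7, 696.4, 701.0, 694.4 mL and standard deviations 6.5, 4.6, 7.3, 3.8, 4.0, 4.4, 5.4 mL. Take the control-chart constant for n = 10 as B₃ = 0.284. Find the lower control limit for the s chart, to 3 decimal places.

1.461

s̄ = (6.5 + 4.6 + 7.3 + 3.8 + 4.0 + 4.4 + 5.4) / 7 = 5.1429
LCL_s = B₃·s̄ = 0.284 × 5.1429 = 1.4606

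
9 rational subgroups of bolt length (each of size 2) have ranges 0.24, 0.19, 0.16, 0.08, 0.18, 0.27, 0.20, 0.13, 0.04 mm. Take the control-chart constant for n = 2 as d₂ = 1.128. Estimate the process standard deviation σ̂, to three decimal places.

0.147

R̄ = (0.24 + 0.19 + 0.16 + 0.08 + 0.18 + 0.27 + 0.20 + 0.13 + 0.04) / 9 = 0.1656
σ̂ = R̄ / d₂ = 0.1656 / 1.128 = 0.1468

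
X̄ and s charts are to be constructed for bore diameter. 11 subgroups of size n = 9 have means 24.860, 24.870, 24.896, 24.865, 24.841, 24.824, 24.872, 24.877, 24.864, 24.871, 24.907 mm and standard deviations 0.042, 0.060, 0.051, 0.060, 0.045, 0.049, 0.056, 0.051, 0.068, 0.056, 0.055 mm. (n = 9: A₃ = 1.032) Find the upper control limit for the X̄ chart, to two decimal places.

X̄̄ = (24.860 + 24.870 + 24.896 + 24.865 + 24.841 + 24.824 + 24.872 + 24.877 + 24.864 + 24.871 + 24.907) / 11 = 24.8679
s̄ = (0.042 + 0.060 + 0.051 + 0.060 + 0.045 + 0.049 + 0.056 + 0.051 + 0.068 + 0.056 + 0.055) / 11 = 0.0539
UCL = X̄̄ + A₃·s̄ = 24.8679 + 1.032 × 0.0539 = 24.9235

24.92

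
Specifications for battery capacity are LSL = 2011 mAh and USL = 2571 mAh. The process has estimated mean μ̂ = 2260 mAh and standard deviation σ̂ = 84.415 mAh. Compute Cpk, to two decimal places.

Cpu = (USL − μ̂) / (3σ̂) = (2571 − 2260) / (3 × 84.415) = 1.2281; Cpl = (μ̂ − LSL) / (3σ̂) = (2260 − 2011) / (3 × 84.415) = 0.9832; Cpk = min(Cpu, Cpl) = 0.9832

0.98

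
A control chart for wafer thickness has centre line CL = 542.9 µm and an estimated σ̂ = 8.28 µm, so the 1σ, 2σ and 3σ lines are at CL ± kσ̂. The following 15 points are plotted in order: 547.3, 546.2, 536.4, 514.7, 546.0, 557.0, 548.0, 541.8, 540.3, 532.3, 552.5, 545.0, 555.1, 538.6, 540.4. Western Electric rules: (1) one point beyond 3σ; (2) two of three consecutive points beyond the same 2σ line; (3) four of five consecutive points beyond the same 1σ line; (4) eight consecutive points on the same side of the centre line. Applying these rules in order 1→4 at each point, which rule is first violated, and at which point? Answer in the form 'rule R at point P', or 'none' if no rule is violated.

rule 1 at point 4

Zone of each point (C = within 1σ̂, B = 1σ̂–2σ̂, A = 2σ̂–3σ̂, * = beyond 3σ̂; sign = side of CL): 1:+C, 2:+C, 3:-C, 4:-*, 5:+C, 6:+B, 7:+C, 8:-C, 9:-C, 10:-B, 11:+B, 12:+C, 13:+B, 14:-C, 15:-C
Rule 1 (one point beyond the 3σ limits) is satisfied at point 4.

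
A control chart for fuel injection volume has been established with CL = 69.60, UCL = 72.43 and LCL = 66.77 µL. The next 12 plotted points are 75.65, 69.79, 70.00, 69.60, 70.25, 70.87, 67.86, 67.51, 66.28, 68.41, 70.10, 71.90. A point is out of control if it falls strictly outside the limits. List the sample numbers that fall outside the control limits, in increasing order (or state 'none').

1, 9

Compare each point to [66.77, 72.43]: sample 1 = 75.65 > UCL; sample 9 = 66.28 < LCL.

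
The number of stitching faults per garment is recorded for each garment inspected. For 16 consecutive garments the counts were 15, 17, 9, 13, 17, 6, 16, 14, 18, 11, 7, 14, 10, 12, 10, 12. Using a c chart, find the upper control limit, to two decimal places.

c̄ = (15 + 17 + 9 + 13 + 17 + 6 + 16 + 14 + 18 + 11 + 7 + 14 + 10 + 12 + 10 + 12) / 16 = 201 / 16 = 12.5625
UCL = c̄ + 3√c̄ = 12.5625 + 3 × √12.5625 = 12.5625 + 3 × 3.5444 = 23.1956

23.20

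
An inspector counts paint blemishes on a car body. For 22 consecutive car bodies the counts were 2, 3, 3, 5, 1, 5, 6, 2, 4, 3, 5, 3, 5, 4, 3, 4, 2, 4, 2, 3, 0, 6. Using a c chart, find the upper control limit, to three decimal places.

8.948

c̄ = (2 + 3 + 3 + 5 + 1 + 5 + 6 + 2 + 4 + 3 + 5 + 3 + 5 + 4 + 3 + 4 + 2 + 4 + 2 + 3 + 0 + 6) / 22 = 75 / 22 = 3.4091
UCL = c̄ + 3√c̄ = 3.4091 + 3 × √3.4091 = 3.4091 + 3 × 1.8464 = 8.9482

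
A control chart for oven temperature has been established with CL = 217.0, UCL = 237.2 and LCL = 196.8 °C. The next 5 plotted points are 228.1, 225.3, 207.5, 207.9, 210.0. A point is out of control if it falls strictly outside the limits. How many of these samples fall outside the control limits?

0

All 5 points lie within [196.8, 237.2].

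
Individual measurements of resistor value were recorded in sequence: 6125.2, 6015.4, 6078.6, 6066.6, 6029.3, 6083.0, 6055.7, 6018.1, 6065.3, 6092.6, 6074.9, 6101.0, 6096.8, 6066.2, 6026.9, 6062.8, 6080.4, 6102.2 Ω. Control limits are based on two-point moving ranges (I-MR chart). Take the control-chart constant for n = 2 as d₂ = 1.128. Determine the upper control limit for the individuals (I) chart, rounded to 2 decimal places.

X̄ = (6125.2 + 6015.4 + 6078.6 + 6066.6 + 6029.3 + 6083.0 + 6055.7 + 6018.1 + 6065.3 + 6092.6 + 6074.9 + 6101.0 + 6096.8 + 6066.2 + 6026.9 + 6062.8 + 6080.4 + 6102.2) / 18 = 6068.9444
Moving ranges: 109.8, 63.2, 12.0, 37.3, 53.7, 27.3, 37.6, 47.2, 27.3, 17.7, 26.1, 4.2, 30.6, 39.3, 35.9, 17.6, 21.8; M̄R̄ = 608.6000 / 17 = 35.8000
UCL = X̄ + 3·M̄R̄/d₂ = 6068.9444 + 3 × 35.8000 / 1.128 = 6164.1572

6164.16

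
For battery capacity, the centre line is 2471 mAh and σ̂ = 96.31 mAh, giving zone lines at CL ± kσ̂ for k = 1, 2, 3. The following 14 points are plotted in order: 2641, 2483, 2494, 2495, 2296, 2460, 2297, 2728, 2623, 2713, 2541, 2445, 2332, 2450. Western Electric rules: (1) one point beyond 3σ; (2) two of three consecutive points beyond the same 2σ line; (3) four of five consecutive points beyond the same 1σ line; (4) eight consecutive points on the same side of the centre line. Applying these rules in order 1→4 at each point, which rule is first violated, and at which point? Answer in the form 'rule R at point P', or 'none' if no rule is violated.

rule 2 at point 10

Zone of each point (C = within 1σ̂, B = 1σ̂–2σ̂, A = 2σ̂–3σ̂, * = beyond 3σ̂; sign = side of CL): 1:+B, 2:+C, 3:+C, 4:+C, 5:-B, 6:-C, 7:-B, 8:+A, 9:+B, 10:+A, 11:+C, 12:-C, 13:-B, 14:-C
Rule 2 (two of three consecutive points beyond the same 2σ limit) is satisfied at point 10.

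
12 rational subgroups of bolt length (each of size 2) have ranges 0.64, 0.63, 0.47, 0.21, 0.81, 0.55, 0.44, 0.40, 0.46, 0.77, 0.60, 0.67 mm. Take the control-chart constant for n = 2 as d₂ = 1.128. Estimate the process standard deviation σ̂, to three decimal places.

0.491

R̄ = (0.64 + 0.63 + 0.47 + 0.21 + 0.81 + 0.55 + 0.44 + 0.40 + 0.46 + 0.77 + 0.60 + 0.67) / 12 = 0.5542
σ̂ = R̄ / d₂ = 0.5542 / 1.128 = 0.4913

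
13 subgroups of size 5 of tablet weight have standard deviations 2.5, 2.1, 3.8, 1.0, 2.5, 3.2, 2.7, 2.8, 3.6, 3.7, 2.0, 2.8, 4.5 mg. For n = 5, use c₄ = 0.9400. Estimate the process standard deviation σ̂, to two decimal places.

s̄ = (2.5 + 2.1 + 3.8 + 1.0 + 2.5 + 3.2 + 2.7 + 2.8 + 3.6 + 3.7 + 2.0 + 2.8 + 4.5) / 13 = 2.8615
σ̂ = s̄ / c₄ = 2.8615 / 0.9400 = 3.0442

3.04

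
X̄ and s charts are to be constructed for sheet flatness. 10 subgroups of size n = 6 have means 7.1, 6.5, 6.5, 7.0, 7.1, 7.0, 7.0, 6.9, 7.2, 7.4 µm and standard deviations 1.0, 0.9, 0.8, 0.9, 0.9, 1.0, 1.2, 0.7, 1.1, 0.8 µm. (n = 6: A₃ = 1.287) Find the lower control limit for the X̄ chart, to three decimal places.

X̄̄ = (7.1 + 6.5 + 6.5 + 7.0 + 7.1 + 7.0 + 7.0 + 6.9 + 7.2 + 7.4) / 10 = 6.9700
s̄ = (1.0 + 0.9 + 0.8 + 0.9 + 0.9 + 1.0 + 1.2 + 0.7 + 1.1 + 0.8) / 10 = 0.9300
LCL = X̄̄ − A₃·s̄ = 6.9700 − 1.287 × 0.9300 = 5.7731

5.773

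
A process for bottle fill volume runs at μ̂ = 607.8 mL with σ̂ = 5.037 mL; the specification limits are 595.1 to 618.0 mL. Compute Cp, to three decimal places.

0.758

Cp = (USL − LSL) / (6σ̂) = (618.0 − 595.1) / (6 × 5.037) = 22.9000 / 30.2220 = 0.7577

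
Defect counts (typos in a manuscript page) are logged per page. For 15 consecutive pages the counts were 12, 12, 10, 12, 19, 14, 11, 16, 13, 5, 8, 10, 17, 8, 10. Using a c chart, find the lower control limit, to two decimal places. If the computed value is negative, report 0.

c̄ = (12 + 12 + 10 + 12 + 19 + 14 + 11 + 16 + 13 + 5 + 8 + 10 + 17 + 8 + 10) / 15 = 177 / 15 = 11.8000
LCL = c̄ − 3√c̄ = 11.8000 − 3 × 3.4351 = 1.4947

1.49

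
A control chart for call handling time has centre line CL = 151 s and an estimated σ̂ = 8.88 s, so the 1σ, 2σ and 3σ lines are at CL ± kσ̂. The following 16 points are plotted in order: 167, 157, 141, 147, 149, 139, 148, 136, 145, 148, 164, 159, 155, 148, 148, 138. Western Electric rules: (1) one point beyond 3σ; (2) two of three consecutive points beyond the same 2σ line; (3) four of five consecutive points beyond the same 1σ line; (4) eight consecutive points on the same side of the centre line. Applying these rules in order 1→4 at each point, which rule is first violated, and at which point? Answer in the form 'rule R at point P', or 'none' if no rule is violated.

rule 4 at point 10

Zone of each point (C = within 1σ̂, B = 1σ̂–2σ̂, A = 2σ̂–3σ̂, * = beyond 3σ̂; sign = side of CL): 1:+B, 2:+C, 3:-B, 4:-C, 5:-C, 6:-B, 7:-C, 8:-B, 9:-C, 10:-C, 11:+B, 12:+C, 13:+C, 14:-C, 15:-C, 16:-B
Rule 4 (eight consecutive points on the same side of the centre line) is satisfied at point 10.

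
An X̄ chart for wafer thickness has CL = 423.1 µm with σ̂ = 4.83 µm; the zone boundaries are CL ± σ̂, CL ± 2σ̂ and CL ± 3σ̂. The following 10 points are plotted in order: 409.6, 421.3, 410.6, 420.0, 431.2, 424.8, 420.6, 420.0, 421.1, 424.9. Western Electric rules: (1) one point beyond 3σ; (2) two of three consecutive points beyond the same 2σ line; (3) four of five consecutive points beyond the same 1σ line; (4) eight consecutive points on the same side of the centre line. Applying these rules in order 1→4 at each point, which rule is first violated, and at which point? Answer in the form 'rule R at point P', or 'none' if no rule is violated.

rule 2 at point 3

Zone of each point (C = within 1σ̂, B = 1σ̂–2σ̂, A = 2σ̂–3σ̂, * = beyond 3σ̂; sign = side of CL): 1:-A, 2:-C, 3:-A, 4:-C, 5:+B, 6:+C, 7:-C, 8:-C, 9:-C, 10:+C
Rule 2 (two of three consecutive points beyond the same 2σ limit) is satisfied at point 3.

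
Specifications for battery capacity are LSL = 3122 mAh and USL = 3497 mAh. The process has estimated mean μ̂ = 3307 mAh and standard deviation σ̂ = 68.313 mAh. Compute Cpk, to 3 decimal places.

0.903

Cpu = (USL − μ̂) / (3σ̂) = (3497 − 3307) / (3 × 68.313) = 0.9271; Cpl = (μ̂ − LSL) / (3σ̂) = (3307 − 3122) / (3 × 68.313) = 0.9027; Cpk = min(Cpu, Cpl) = 0.9027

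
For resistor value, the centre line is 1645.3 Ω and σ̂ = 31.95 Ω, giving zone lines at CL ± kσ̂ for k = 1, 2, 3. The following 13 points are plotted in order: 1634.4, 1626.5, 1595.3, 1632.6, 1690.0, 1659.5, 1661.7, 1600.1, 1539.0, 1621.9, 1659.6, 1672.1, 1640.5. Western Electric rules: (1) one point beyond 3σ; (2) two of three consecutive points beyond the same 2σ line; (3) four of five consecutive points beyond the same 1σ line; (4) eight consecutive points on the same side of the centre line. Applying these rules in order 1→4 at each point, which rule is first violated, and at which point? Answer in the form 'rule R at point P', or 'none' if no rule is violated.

rule 1 at point 9

Zone of each point (C = within 1σ̂, B = 1σ̂–2σ̂, A = 2σ̂–3σ̂, * = beyond 3σ̂; sign = side of CL): 1:-C, 2:-C, 3:-B, 4:-C, 5:+B, 6:+C, 7:+C, 8:-B, 9:-*, 10:-C, 11:+C, 12:+C, 13:-C
Rule 1 (one point beyond the 3σ limits) is satisfied at point 9.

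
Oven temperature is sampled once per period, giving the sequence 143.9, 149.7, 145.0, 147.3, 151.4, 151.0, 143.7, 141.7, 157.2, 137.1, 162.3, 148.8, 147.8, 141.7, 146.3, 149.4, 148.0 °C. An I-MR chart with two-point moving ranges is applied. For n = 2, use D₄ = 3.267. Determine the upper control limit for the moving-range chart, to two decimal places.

23.91

Moving ranges: 5.8, 4.7, 2.3, 4.1, 0.4, 7.3, 2.0, 15.5, 20.1, 25.2, 13.5, 1.0, 6.1, 4.6, 3.1, 1.4; M̄R̄ = 117.1000 / 16 = 7.3187
UCL_MR = D₄·M̄R̄ = 3.267 × 7.3187 = 23.9104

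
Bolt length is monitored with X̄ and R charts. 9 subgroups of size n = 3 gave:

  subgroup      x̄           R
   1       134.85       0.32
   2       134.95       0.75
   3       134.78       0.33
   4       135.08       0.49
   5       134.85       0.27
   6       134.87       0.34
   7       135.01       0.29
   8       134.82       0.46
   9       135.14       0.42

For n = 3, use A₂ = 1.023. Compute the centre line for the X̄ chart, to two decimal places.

X̄̄ = (134.85 + 134.95 + 134.78 + 135.08 + 134.85 + 134.87 + 135.01 + 134.82 + 135.14) / 9 = 1214.3500 / 9 = 134.9278
CL = X̄̄ = 134.9278

134.93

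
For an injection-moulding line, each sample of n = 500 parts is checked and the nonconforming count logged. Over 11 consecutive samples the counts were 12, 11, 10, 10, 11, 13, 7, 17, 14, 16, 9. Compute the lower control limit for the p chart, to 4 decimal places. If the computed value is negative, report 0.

0.0033

p̄ = Σdᵢ / (k·n) = 130 / (11 × 500) = 0.02364
LCL = p̄ − 3·√(p̄(1−p̄)/n) = 0.02364 − 3 × 0.00679 = 0.00326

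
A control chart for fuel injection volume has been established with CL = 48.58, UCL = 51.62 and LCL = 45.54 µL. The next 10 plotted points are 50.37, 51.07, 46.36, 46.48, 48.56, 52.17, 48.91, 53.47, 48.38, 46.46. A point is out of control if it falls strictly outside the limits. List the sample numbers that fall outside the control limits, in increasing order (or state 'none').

Compare each point to [45.54, 51.62]: sample 6 = 52.17 > UCL; sample 8 = 53.47 > UCL.

6, 8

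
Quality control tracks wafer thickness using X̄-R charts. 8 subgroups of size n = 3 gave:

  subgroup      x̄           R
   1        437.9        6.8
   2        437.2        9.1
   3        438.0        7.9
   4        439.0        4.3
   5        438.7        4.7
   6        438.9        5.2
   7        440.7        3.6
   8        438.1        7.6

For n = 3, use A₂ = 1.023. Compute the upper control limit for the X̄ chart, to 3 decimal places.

X̄̄ = (437.9 + 437.2 + 438.0 + 439.0 + 438.7 + 438.9 + 440.7 + 438.1) / 8 = 3508.5000 / 8 = 438.5625
R̄ = (6.8 + 9.1 + 7.9 + 4.3 + 4.7 + 5.2 + 3.6 + 7.6) / 8 = 49.2000 / 8 = 6.1500
UCL = X̄̄ + A₂·R̄ = 438.5625 + 1.023 × 6.1500 = 444.8539

444.854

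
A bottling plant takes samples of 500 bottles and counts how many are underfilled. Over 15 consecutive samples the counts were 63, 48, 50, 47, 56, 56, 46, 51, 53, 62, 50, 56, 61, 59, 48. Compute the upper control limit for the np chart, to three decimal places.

74.509

p̄ = Σdᵢ / (k·n) = 806 / (15 × 500) = 0.10747
UCL = np̄ + 3·√(np̄(1−p̄)) = 53.7333 + 3 × √(53.7333×0.89253) = 53.7333 + 3 × 6.9252 = 74.5090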